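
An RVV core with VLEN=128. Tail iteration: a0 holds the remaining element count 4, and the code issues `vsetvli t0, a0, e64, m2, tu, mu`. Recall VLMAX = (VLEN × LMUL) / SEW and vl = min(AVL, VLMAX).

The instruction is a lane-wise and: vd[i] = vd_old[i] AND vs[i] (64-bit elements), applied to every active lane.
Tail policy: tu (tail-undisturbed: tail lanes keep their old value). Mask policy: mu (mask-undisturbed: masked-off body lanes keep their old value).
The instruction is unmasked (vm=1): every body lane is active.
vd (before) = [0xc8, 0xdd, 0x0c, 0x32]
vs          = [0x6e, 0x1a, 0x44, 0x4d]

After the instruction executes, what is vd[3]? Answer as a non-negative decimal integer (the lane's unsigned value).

vd[3] = 0

VLMAX = (128 × 2) / 64 = 4 lanes
vl ← min(4, 4) = 4
[0] and(0xc8,0x6e) = 0x48
[1] and(0xdd,0x1a) = 0x18
[2] and(0x0c,0x44) = 0x04
[3] and(0x32,0x4d) = 0x00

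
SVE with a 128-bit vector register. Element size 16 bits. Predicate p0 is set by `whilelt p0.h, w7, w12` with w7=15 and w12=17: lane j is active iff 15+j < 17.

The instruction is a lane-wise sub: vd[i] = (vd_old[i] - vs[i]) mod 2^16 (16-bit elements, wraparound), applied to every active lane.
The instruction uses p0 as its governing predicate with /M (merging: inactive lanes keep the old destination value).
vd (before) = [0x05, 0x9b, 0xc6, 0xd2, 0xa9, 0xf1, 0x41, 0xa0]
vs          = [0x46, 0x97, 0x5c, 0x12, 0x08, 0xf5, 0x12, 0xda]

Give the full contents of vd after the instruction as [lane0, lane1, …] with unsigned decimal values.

lane count: 128 div 16 = 8
whilelt: lane j active iff 15+j < 17 → j < 2 → 2 active
  i=0: sub(0x05,0x46) → 65471
  i=1: sub(0x9b,0x97) → 4
  i=2: tail/keep → 198
  i=3: tail/keep → 210
  i=4: tail/keep → 169
  i=5: tail/keep → 241
  i=6: tail/keep → 65
  i=7: tail/keep → 160

vd = [65471, 4, 198, 210, 169, 241, 65, 160]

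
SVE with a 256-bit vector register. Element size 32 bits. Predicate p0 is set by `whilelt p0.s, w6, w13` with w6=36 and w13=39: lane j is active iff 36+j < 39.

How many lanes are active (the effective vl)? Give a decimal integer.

vl = 3

register lanes = 256/32 = 8
active while 36+j < 39, i.e. j ∈ [0,3) capped at 8 ⇒ 3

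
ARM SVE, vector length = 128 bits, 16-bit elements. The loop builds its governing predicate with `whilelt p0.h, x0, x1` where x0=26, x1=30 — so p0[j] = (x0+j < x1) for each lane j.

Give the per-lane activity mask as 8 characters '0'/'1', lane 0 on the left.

128-bit reg / 16-bit elem → 8 lanes
active while 26+j < 30, i.e. j ∈ [0,4) capped at 8 ⇒ 4
bits (lane 0 leftmost): 11110000

predicate = 11110000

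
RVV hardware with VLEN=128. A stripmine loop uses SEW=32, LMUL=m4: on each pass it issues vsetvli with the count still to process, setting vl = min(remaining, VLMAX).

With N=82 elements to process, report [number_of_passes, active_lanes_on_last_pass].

[iterations, last_vl] = [6, 2]

VLMAX = VLEN×LMUL/SEW = 128×4/32 = 16
82 elements at 16/iter → 6 passes, remainder 2 on the last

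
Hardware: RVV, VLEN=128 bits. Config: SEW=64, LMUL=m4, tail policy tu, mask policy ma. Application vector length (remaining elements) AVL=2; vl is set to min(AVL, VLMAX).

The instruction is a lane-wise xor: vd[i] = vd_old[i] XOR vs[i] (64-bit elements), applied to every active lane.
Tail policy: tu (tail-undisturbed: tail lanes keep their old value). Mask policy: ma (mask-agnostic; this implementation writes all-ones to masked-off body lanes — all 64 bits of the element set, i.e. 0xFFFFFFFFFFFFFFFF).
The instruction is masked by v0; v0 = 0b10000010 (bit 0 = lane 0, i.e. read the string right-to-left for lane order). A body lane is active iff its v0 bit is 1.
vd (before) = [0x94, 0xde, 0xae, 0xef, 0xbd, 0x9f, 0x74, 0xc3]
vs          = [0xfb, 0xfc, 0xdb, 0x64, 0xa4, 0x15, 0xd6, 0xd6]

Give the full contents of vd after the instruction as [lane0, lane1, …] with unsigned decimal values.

vd = [18446744073709551615, 34, 174, 239, 189, 159, 116, 195]

lanes per group: 128·4/64 = 8
vl ← min(2, 8) = 2
lane  0: mask-off/ones ⇒ 0xffffffffffffffff
lane  1: xor(0xde,0xfc) ⇒ 0x22
lane  2: tail/keep ⇒ 0xae
lane  3: tail/keep ⇒ 0xef
lane  4: tail/keep ⇒ 0xbd
lane  5: tail/keep ⇒ 0x9f
lane  6: tail/keep ⇒ 0x74
lane  7: tail/keep ⇒ 0xc3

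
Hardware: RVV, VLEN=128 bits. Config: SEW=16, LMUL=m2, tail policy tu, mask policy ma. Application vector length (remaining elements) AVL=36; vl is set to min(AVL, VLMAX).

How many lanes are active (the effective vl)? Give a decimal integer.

VLMAX = (128 × 2) / 16 = 16 lanes
vl ← min(36, 16) = 16

vl = 16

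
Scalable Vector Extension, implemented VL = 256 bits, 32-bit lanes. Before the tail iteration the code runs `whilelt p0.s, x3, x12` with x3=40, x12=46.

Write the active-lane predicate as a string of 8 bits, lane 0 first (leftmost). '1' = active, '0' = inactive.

predicate = 11111100

256-bit reg / 32-bit elem → 8 lanes
active while 40+j < 46, i.e. j ∈ [0,6) capped at 8 ⇒ 6
bits (lane 0 leftmost): 11111100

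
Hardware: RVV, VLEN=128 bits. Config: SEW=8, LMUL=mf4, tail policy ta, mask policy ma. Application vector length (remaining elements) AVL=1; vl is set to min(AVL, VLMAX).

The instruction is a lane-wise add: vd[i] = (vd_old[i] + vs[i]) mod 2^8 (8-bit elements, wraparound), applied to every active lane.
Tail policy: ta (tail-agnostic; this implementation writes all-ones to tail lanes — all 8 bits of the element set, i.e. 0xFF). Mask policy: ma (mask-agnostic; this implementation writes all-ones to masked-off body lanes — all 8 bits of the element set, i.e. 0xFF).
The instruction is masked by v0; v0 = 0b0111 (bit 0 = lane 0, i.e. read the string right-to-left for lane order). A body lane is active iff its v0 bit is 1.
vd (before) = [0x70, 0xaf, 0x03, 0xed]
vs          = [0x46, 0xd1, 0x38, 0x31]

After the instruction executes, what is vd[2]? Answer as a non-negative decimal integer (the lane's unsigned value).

vd[2] = 255

VLMAX = VLEN×LMUL/SEW = 128×1/4/8 = 4
AVL=1 ≤ VLMAX=4, so vl = 1
lane  0: add(0x70,0x46) ⇒ 0xb6
lane  1: tail/ones ⇒ 0xff
lane  2: tail/ones ⇒ 0xff
lane  3: tail/ones ⇒ 0xff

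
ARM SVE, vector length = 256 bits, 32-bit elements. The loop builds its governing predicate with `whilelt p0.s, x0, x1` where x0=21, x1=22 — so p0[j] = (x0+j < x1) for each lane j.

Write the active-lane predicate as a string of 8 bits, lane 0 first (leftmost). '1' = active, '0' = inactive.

register lanes = 256/32 = 8
whilelt: lane j active iff 21+j < 22 → j < 1 → 1 active
bits (lane 0 leftmost): 10000000

predicate = 10000000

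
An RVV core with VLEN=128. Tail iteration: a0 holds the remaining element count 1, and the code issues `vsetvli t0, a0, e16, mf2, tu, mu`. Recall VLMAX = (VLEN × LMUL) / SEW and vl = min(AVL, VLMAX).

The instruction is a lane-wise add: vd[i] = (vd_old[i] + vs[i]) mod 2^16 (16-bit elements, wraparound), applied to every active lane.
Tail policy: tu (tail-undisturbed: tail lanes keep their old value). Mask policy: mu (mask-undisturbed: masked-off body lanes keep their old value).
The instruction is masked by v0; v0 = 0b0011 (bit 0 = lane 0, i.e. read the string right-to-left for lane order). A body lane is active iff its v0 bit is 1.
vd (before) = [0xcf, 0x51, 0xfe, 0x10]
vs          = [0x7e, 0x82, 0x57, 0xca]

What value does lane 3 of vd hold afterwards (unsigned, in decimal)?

vd[3] = 16

VLMAX = VLEN×LMUL/SEW = 128×1/2/16 = 4
AVL=1 ≤ VLMAX=4, so vl = 1
[0] add(0xcf,0x7e) = 0x14d
[1] tail/keep = 0x51
[2] tail/keep = 0xfe
[3] tail/keep = 0x10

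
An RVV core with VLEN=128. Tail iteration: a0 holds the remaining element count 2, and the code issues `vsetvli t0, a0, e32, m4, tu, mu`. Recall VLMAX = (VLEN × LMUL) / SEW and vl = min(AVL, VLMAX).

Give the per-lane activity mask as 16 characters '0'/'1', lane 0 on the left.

lanes per group: 128·4/32 = 16
vl ← min(2, 16) = 2
bits (lane 0 leftmost): 1100000000000000

predicate = 1100000000000000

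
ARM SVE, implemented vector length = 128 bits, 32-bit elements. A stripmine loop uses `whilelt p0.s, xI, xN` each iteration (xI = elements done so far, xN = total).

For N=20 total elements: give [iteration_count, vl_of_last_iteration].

[iterations, last_vl] = [5, 4]

register lanes = 128/32 = 4
iterations = ceil(20/4) = 5; final-pass vl = 4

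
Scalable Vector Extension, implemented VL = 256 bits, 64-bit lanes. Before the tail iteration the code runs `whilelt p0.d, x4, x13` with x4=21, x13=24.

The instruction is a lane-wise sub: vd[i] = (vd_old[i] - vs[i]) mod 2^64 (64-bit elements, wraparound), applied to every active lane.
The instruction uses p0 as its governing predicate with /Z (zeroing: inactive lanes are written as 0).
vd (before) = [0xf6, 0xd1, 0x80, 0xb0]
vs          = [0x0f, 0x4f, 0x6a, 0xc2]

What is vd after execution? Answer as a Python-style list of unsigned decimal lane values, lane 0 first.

register lanes = 256/64 = 4
active while 21+j < 24, i.e. j ∈ [0,3) capped at 4 ⇒ 3
vd[0] sub(0xf6,0x0f) -> 0xe7
vd[1] sub(0xd1,0x4f) -> 0x82
vd[2] sub(0x80,0x6a) -> 0x16
vd[3] tail/zero -> 0x00

vd = [231, 130, 22, 0]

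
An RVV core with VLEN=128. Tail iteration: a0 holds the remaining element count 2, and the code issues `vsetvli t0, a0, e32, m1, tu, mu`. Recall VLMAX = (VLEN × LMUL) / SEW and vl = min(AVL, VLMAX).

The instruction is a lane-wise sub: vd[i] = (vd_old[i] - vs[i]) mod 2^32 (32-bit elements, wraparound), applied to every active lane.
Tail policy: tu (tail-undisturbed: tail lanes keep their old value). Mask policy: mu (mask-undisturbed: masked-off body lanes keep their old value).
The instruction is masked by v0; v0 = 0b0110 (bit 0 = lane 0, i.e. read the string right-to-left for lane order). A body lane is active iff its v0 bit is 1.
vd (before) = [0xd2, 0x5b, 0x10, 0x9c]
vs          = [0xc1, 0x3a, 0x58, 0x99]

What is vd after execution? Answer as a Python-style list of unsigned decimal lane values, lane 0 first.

VLMAX = (128 × 1) / 32 = 4 lanes
AVL=2 ≤ VLMAX=4, so vl = 2
[0] mask-off/keep = 0xd2
[1] sub(0x5b,0x3a) = 0x21
[2] tail/keep = 0x10
[3] tail/keep = 0x9c

vd = [210, 33, 16, 156]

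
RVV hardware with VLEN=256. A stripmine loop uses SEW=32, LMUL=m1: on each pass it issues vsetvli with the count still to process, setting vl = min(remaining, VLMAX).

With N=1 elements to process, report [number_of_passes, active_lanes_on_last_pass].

[iterations, last_vl] = [1, 1]

VLMAX = (256 × 1) / 32 = 8 lanes
N=1: ⌈1/8⌉ = 1 iters; last vl = 1 − 0×8 = 1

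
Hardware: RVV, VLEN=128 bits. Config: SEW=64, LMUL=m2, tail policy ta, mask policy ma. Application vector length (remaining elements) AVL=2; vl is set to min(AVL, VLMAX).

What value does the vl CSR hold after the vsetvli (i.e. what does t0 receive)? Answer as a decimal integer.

VLMAX = (128 × 2) / 64 = 4 lanes
AVL=2 ≤ VLMAX=4, so vl = 2

vl = 2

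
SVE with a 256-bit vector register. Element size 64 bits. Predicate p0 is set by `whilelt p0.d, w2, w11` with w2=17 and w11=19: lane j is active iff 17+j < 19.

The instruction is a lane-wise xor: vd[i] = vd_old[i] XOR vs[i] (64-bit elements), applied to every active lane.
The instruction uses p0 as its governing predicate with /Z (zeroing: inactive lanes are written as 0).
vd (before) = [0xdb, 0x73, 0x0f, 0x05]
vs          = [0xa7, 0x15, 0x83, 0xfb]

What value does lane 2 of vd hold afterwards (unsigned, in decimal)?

vd[2] = 0

256-bit reg / 64-bit elem → 4 lanes
whilelt: lane j active iff 17+j < 19 → j < 2 → 2 active
[0] xor(0xdb,0xa7) = 0x7c
[1] xor(0x73,0x15) = 0x66
[2] tail/zero = 0x00
[3] tail/zero = 0x00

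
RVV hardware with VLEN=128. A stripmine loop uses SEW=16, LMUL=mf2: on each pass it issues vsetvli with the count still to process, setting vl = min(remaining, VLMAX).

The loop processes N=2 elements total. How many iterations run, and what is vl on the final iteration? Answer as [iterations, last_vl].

VLMAX = (128 × 1/2) / 16 = 4 lanes
N=2: ⌈2/4⌉ = 1 iters; last vl = 2 − 0×4 = 2

[iterations, last_vl] = [1, 2]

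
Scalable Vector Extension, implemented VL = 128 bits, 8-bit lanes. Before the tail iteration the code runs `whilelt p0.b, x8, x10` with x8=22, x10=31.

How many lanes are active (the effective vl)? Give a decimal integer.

vl = 9

lane count: 128 div 8 = 16
p0[j] = (22+j < 31); true for j=0..8 → 9 lanes set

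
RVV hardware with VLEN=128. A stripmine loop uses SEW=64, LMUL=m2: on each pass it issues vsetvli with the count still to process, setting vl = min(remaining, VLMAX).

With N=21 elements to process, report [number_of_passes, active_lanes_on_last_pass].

VLMAX = (128 × 2) / 64 = 4 lanes
N=21: ⌈21/4⌉ = 6 iters; last vl = 21 − 5×4 = 1

[iterations, last_vl] = [6, 1]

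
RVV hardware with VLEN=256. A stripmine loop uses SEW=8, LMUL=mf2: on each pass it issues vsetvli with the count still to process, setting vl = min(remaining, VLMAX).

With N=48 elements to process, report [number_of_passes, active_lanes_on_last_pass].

[iterations, last_vl] = [3, 16]

lanes per group: 256·1/2/8 = 16
iterations = ceil(48/16) = 3; final-pass vl = 16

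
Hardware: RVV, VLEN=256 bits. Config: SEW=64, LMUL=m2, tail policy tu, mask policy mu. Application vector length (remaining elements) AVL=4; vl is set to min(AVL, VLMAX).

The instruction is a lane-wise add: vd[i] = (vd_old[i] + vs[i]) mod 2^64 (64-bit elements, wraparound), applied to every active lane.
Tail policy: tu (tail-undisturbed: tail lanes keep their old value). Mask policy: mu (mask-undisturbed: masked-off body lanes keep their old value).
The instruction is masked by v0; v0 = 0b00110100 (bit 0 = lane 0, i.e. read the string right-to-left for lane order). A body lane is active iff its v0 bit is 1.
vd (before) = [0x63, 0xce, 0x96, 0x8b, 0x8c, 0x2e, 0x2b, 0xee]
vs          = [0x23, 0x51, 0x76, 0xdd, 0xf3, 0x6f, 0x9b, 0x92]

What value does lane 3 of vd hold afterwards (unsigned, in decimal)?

lanes per group: 256·2/64 = 8
vl ← min(4, 8) = 4
vd[0] mask-off/keep -> 0x63
vd[1] mask-off/keep -> 0xce
vd[2] add(0x96,0x76) -> 0x10c
vd[3] mask-off/keep -> 0x8b
vd[4] tail/keep -> 0x8c
vd[5] tail/keep -> 0x2e
vd[6] tail/keep -> 0x2b
vd[7] tail/keep -> 0xee

vd[3] = 139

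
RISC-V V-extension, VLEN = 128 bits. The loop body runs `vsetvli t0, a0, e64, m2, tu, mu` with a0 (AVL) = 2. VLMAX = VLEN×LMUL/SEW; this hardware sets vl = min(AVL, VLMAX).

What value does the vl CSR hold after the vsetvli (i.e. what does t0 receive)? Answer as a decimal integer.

vl = 2

VLMAX = (128 × 2) / 64 = 4 lanes
vl = min(AVL, VLMAX) = min(2, 4) = 2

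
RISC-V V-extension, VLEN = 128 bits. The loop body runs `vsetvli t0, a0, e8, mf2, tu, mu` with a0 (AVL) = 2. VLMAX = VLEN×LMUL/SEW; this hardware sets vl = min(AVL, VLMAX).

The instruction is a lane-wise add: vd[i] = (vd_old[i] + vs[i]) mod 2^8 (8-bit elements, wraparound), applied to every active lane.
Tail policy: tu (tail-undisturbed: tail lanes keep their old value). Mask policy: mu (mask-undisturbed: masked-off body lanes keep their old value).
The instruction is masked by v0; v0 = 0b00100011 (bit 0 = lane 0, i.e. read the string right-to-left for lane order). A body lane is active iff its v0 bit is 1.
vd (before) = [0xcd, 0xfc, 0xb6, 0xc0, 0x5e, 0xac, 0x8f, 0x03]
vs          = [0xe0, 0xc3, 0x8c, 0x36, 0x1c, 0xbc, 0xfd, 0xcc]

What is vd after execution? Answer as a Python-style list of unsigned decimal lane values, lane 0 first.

VLMAX = VLEN×LMUL/SEW = 128×1/2/8 = 8
vl ← min(2, 8) = 2
  i=0: add(0xcd,0xe0) → 173
  i=1: add(0xfc,0xc3) → 191
  i=2: tail/keep → 182
  i=3: tail/keep → 192
  i=4: tail/keep → 94
  i=5: tail/keep → 172
  i=6: tail/keep → 143
  i=7: tail/keep → 3

vd = [173, 191, 182, 192, 94, 172, 143, 3]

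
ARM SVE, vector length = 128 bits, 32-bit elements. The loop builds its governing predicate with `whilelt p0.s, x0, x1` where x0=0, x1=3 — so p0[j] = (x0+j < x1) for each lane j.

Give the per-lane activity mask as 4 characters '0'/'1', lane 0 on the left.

predicate = 1110

register lanes = 128/32 = 4
p0[j] = (0+j < 3); true for j=0..2 → 3 lanes set
bits (lane 0 leftmost): 1110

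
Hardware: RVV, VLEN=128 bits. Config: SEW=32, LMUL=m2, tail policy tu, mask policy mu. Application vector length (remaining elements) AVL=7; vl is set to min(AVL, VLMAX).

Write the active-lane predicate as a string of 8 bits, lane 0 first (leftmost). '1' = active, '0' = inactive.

predicate = 11111110

VLMAX = VLEN×LMUL/SEW = 128×2/32 = 8
AVL=7 ≤ VLMAX=8, so vl = 7
bits (lane 0 leftmost): 11111110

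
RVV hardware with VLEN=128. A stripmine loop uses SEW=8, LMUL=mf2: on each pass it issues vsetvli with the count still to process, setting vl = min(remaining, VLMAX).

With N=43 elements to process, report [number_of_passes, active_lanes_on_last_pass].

VLMAX = (128 × 1/2) / 8 = 8 lanes
iterations = ceil(43/8) = 6; final-pass vl = 3

[iterations, last_vl] = [6, 3]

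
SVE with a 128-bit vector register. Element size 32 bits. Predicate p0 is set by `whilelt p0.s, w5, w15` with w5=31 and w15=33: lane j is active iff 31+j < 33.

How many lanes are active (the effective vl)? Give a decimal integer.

vl = 2

lane count: 128 div 32 = 4
p0[j] = (31+j < 33); true for j=0..1 → 2 lanes set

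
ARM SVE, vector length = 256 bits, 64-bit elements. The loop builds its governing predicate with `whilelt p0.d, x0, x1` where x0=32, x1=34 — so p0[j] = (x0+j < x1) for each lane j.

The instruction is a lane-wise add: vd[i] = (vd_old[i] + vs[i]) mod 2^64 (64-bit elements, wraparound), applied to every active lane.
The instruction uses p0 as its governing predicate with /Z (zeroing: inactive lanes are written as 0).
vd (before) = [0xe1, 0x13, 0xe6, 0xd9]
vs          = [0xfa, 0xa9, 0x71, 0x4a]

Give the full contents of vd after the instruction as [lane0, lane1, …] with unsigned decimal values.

256-bit reg / 64-bit elem → 4 lanes
p0[j] = (32+j < 34); true for j=0..1 → 2 lanes set
  i=0: add(0xe1,0xfa) → 475
  i=1: add(0x13,0xa9) → 188
  i=2: tail/zero → 0
  i=3: tail/zero → 0

vd = [475, 188, 0, 0]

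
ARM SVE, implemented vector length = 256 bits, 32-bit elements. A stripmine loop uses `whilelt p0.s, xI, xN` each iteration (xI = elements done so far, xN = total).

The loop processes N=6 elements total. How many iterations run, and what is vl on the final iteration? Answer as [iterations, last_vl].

lane count: 256 div 32 = 8
N=6: ⌈6/8⌉ = 1 iters; last vl = 6 − 0×8 = 6

[iterations, last_vl] = [1, 6]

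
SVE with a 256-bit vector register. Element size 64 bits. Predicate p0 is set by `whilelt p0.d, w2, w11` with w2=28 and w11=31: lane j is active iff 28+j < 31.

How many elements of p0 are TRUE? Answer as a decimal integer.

register lanes = 256/64 = 4
active while 28+j < 31, i.e. j ∈ [0,3) capped at 4 ⇒ 3

vl = 3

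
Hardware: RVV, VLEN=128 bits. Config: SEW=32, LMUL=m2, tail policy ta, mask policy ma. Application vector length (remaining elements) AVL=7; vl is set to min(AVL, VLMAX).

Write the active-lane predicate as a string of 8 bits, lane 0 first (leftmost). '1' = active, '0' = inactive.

predicate = 11111110

VLMAX = (128 × 2) / 32 = 8 lanes
AVL=7 ≤ VLMAX=8, so vl = 7
bits (lane 0 leftmost): 11111110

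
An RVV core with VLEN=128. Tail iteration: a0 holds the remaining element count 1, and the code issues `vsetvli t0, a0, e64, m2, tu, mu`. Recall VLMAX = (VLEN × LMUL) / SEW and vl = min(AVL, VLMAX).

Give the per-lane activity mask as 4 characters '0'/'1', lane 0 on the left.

lanes per group: 128·2/64 = 4
vl ← min(1, 4) = 1
bits (lane 0 leftmost): 1000

predicate = 1000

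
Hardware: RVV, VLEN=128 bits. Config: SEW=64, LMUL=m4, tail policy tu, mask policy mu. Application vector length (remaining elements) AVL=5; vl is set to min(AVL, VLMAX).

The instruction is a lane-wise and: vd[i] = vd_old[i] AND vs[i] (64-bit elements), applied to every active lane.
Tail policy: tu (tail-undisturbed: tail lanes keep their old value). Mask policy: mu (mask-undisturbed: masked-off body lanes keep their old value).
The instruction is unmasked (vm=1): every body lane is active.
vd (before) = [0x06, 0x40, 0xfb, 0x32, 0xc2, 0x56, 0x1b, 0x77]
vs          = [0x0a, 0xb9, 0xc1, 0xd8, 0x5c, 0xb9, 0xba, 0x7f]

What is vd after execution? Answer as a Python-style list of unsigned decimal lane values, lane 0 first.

vd = [2, 0, 193, 16, 64, 86, 27, 119]

lanes per group: 128·4/64 = 8
vl ← min(5, 8) = 5
vd[0] and(0x06,0x0a) -> 0x02
vd[1] and(0x40,0xb9) -> 0x00
vd[2] and(0xfb,0xc1) -> 0xc1
vd[3] and(0x32,0xd8) -> 0x10
vd[4] and(0xc2,0x5c) -> 0x40
vd[5] tail/keep -> 0x56
vd[6] tail/keep -> 0x1b
vd[7] tail/keep -> 0x77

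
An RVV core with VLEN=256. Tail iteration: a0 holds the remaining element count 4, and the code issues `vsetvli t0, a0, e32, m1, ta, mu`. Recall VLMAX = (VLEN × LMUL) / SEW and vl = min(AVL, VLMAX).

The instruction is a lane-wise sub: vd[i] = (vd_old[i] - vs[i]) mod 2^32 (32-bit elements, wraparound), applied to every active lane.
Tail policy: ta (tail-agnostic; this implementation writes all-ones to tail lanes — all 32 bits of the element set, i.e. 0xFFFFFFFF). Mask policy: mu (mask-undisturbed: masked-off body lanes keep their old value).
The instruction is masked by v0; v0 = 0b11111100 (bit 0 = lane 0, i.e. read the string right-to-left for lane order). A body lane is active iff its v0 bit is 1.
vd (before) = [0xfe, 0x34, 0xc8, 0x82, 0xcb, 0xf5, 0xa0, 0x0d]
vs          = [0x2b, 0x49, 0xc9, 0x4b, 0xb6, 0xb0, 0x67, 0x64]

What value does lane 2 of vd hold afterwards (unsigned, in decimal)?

vd[2] = 4294967295

lanes per group: 256·1/32 = 8
vl ← min(4, 8) = 4
  i=0: mask-off/keep → 254
  i=1: mask-off/keep → 52
  i=2: sub(0xc8,0xc9) → 4294967295
  i=3: sub(0x82,0x4b) → 55
  i=4: tail/ones → 4294967295
  i=5: tail/ones → 4294967295
  i=6: tail/ones → 4294967295
  i=7: tail/ones → 4294967295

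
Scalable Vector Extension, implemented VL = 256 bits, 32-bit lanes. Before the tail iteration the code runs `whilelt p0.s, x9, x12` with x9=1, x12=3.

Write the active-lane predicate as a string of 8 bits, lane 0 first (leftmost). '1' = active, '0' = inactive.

256-bit reg / 32-bit elem → 8 lanes
whilelt: lane j active iff 1+j < 3 → j < 2 → 2 active
bits (lane 0 leftmost): 11000000

predicate = 11000000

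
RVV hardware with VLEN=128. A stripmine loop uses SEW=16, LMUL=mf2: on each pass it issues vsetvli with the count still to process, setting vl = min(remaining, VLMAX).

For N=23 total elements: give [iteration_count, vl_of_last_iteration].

[iterations, last_vl] = [6, 3]

VLMAX = (128 × 1/2) / 16 = 4 lanes
N=23: ⌈23/4⌉ = 6 iters; last vl = 23 − 5×4 = 3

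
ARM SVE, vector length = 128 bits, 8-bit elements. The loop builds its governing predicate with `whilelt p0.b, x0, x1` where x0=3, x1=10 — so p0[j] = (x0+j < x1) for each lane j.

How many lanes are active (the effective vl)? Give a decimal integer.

register lanes = 128/8 = 16
active while 3+j < 10, i.e. j ∈ [0,7) capped at 16 ⇒ 7

vl = 7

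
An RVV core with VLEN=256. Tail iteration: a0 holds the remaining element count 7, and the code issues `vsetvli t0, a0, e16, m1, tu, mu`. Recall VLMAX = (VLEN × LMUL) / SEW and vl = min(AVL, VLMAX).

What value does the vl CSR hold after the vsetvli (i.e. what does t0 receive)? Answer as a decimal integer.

vl = 7

VLMAX = VLEN×LMUL/SEW = 256×1/16 = 16
vl = min(AVL, VLMAX) = min(7, 16) = 7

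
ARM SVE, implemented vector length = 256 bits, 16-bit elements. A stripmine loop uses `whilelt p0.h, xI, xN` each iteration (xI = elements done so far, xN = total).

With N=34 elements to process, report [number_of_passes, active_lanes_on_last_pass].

[iterations, last_vl] = [3, 2]

lane count: 256 div 16 = 16
34 elements at 16/iter → 3 passes, remainder 2 on the last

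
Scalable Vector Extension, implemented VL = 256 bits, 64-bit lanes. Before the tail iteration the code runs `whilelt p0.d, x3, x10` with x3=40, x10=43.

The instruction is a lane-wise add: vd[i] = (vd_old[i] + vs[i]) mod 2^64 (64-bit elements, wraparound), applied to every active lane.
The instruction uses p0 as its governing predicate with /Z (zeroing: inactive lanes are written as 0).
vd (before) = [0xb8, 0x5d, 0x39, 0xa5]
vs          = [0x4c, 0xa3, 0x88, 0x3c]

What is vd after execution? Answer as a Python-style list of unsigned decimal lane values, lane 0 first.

register lanes = 256/64 = 4
whilelt: lane j active iff 40+j < 43 → j < 3 → 3 active
[0] add(0xb8,0x4c) = 0x104
[1] add(0x5d,0xa3) = 0x100
[2] add(0x39,0x88) = 0xc1
[3] tail/zero = 0x00

vd = [260, 256, 193, 0]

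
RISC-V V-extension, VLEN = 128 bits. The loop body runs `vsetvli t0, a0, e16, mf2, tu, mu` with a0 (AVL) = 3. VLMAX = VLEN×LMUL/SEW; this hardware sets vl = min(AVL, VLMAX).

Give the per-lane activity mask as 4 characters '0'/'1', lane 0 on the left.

predicate = 1110

VLMAX = VLEN×LMUL/SEW = 128×1/2/16 = 4
AVL=3 ≤ VLMAX=4, so vl = 3
bits (lane 0 leftmost): 1110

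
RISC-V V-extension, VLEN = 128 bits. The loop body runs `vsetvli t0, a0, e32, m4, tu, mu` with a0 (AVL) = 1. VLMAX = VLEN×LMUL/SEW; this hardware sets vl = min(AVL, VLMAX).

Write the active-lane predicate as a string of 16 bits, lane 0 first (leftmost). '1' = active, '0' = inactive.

predicate = 1000000000000000

VLMAX = VLEN×LMUL/SEW = 128×4/32 = 16
vl ← min(1, 16) = 1
bits (lane 0 leftmost): 1000000000000000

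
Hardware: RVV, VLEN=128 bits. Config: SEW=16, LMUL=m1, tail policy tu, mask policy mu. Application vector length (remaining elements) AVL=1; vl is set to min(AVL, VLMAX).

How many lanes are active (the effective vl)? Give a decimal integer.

VLMAX = (128 × 1) / 16 = 8 lanes
AVL=1 ≤ VLMAX=8, so vl = 1

vl = 1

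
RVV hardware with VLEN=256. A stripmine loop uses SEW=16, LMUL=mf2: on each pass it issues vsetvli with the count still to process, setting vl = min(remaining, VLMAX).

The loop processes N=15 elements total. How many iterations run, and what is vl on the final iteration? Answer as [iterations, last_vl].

VLMAX = (256 × 1/2) / 16 = 8 lanes
iterations = ceil(15/8) = 2; final-pass vl = 7

[iterations, last_vl] = [2, 7]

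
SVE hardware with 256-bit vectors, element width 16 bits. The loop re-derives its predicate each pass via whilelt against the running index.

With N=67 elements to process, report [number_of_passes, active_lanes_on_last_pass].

register lanes = 256/16 = 16
iterations = ceil(67/16) = 5; final-pass vl = 3

[iterations, last_vl] = [5, 3]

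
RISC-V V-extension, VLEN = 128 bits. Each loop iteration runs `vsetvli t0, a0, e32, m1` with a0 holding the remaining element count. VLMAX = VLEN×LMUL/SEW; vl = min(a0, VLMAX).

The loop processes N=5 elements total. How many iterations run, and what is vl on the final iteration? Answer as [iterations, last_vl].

[iterations, last_vl] = [2, 1]

VLMAX = (128 × 1) / 32 = 4 lanes
N=5: ⌈5/4⌉ = 2 iters; last vl = 5 − 1×4 = 1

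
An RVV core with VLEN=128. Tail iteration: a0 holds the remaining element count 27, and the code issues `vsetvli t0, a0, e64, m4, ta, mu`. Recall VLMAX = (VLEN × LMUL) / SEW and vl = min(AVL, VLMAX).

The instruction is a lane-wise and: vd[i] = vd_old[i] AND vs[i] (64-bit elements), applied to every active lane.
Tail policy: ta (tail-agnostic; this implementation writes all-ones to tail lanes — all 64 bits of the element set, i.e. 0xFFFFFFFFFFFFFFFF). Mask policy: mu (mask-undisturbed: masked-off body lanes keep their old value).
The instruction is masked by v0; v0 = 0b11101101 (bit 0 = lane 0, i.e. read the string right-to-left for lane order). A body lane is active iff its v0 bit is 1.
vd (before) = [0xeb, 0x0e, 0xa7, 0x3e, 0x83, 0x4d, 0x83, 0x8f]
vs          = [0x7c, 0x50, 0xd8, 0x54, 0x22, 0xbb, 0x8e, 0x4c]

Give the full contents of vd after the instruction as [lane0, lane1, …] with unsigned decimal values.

VLMAX = (128 × 4) / 64 = 8 lanes
vl = min(AVL, VLMAX) = min(27, 8) = 8
[0] and(0xeb,0x7c) = 0x68
[1] mask-off/keep = 0x0e
[2] and(0xa7,0xd8) = 0x80
[3] and(0x3e,0x54) = 0x14
[4] mask-off/keep = 0x83
[5] and(0x4d,0xbb) = 0x09
[6] and(0x83,0x8e) = 0x82
[7] and(0x8f,0x4c) = 0x0c

vd = [104, 14, 128, 20, 131, 9, 130, 12]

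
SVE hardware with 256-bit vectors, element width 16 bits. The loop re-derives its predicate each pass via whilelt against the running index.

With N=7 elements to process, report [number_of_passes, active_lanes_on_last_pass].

lane count: 256 div 16 = 16
N=7: ⌈7/16⌉ = 1 iters; last vl = 7 − 0×16 = 7

[iterations, last_vl] = [1, 7]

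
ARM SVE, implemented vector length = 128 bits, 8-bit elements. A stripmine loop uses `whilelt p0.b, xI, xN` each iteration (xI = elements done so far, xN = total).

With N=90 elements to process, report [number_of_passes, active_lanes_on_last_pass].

[iterations, last_vl] = [6, 10]

128-bit reg / 8-bit elem → 16 lanes
90 elements at 16/iter → 6 passes, remainder 10 on the last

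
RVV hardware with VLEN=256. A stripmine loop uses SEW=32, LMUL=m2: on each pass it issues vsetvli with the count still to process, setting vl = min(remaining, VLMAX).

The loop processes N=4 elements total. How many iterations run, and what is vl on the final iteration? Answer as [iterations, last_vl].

VLMAX = VLEN×LMUL/SEW = 256×2/32 = 16
iterations = ceil(4/16) = 1; final-pass vl = 4

[iterations, last_vl] = [1, 4]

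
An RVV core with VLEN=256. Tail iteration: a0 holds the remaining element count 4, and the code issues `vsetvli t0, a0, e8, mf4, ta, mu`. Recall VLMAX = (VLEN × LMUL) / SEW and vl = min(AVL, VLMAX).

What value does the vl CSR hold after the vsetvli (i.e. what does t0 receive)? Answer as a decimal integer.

lanes per group: 256·1/4/8 = 8
AVL=4 ≤ VLMAX=8, so vl = 4

vl = 4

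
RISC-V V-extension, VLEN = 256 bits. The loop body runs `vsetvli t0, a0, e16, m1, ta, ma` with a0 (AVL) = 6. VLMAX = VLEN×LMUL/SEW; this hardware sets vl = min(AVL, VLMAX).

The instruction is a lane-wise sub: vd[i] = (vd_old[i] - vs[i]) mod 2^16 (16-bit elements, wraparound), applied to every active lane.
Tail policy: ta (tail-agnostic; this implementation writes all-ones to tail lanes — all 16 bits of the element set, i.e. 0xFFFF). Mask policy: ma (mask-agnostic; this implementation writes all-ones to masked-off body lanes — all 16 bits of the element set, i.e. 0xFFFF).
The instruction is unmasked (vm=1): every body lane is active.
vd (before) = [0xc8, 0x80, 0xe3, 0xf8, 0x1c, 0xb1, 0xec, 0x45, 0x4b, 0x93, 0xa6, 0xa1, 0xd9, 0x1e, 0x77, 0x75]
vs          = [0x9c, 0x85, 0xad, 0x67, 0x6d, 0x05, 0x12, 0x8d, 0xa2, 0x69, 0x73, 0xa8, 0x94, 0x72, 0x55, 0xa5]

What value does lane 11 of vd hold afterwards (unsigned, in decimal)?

lanes per group: 256·1/16 = 16
vl ← min(6, 16) = 6
[0] sub(0xc8,0x9c) = 0x2c
[1] sub(0x80,0x85) = 0xfffb
[2] sub(0xe3,0xad) = 0x36
[3] sub(0xf8,0x67) = 0x91
[4] sub(0x1c,0x6d) = 0xffaf
[5] sub(0xb1,0x05) = 0xac
[6] tail/ones = 0xffff
[7] tail/ones = 0xffff
[8] tail/ones = 0xffff
[9] tail/ones = 0xffff
[10] tail/ones = 0xffff
[11] tail/ones = 0xffff
[12] tail/ones = 0xffff
[13] tail/ones = 0xffff
[14] tail/ones = 0xffff
[15] tail/ones = 0xffff

vd[11] = 65535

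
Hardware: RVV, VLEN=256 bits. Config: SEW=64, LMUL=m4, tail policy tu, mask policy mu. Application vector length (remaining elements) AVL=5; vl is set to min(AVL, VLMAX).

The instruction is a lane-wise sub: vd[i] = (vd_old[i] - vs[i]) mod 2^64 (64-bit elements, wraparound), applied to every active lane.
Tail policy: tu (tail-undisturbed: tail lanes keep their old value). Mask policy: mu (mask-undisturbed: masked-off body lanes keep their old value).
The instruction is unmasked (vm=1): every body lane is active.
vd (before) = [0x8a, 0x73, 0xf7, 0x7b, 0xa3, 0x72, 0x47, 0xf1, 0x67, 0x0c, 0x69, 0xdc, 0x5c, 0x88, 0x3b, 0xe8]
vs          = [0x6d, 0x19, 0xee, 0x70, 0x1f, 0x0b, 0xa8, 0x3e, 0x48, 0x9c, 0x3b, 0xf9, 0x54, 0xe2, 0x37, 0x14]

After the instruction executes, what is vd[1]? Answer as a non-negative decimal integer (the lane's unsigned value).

vd[1] = 90

VLMAX = (256 × 4) / 64 = 16 lanes
vl = min(AVL, VLMAX) = min(5, 16) = 5
  i=0: sub(0x8a,0x6d) → 29
  i=1: sub(0x73,0x19) → 90
  i=2: sub(0xf7,0xee) → 9
  i=3: sub(0x7b,0x70) → 11
  i=4: sub(0xa3,0x1f) → 132
  i=5: tail/keep → 114
  i=6: tail/keep → 71
  i=7: tail/keep → 241
  i=8: tail/keep → 103
  i=9: tail/keep → 12
  i=10: tail/keep → 105
  i=11: tail/keep → 220
  i=12: tail/keep → 92
  i=13: tail/keep → 136
  i=14: tail/keep → 59
  i=15: tail/keep → 232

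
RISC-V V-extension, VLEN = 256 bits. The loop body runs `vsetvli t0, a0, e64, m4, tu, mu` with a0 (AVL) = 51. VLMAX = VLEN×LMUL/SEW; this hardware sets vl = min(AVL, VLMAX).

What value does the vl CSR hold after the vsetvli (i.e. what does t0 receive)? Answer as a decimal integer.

lanes per group: 256·4/64 = 16
vl = min(AVL, VLMAX) = min(51, 16) = 16

vl = 16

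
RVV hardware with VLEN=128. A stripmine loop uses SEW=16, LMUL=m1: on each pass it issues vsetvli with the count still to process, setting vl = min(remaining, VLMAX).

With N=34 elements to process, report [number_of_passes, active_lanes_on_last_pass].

VLMAX = (128 × 1) / 16 = 8 lanes
iterations = ceil(34/8) = 5; final-pass vl = 2

[iterations, last_vl] = [5, 2]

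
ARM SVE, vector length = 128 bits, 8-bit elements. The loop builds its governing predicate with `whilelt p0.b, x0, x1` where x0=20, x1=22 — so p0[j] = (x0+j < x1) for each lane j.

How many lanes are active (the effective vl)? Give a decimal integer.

128-bit reg / 8-bit elem → 16 lanes
whilelt: lane j active iff 20+j < 22 → j < 2 → 2 active

vl = 2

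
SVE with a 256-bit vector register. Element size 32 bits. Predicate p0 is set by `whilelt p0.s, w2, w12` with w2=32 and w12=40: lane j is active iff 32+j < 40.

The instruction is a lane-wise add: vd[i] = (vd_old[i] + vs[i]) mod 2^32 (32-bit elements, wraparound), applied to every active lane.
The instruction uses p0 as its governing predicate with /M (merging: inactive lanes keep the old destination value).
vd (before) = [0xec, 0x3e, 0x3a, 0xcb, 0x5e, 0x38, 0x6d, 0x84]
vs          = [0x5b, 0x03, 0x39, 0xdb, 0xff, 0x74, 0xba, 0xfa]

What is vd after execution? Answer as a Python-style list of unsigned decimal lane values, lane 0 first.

register lanes = 256/32 = 8
whilelt: lane j active iff 32+j < 40 → j < 8 → 8 active
[0] add(0xec,0x5b) = 0x147
[1] add(0x3e,0x03) = 0x41
[2] add(0x3a,0x39) = 0x73
[3] add(0xcb,0xdb) = 0x1a6
[4] add(0x5e,0xff) = 0x15d
[5] add(0x38,0x74) = 0xac
[6] add(0x6d,0xba) = 0x127
[7] add(0x84,0xfa) = 0x17e

vd = [327, 65, 115, 422, 349, 172, 295, 382]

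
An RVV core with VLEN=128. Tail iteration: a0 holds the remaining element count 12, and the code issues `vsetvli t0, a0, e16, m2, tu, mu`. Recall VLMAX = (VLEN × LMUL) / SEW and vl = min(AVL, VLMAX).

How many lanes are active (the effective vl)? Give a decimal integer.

VLMAX = (128 × 2) / 16 = 16 lanes
vl ← min(12, 16) = 12

vl = 12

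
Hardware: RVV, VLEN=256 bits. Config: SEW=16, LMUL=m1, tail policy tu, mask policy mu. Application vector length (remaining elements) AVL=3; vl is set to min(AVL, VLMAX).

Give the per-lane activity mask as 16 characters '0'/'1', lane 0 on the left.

VLMAX = (256 × 1) / 16 = 16 lanes
vl ← min(3, 16) = 3
bits (lane 0 leftmost): 1110000000000000

predicate = 1110000000000000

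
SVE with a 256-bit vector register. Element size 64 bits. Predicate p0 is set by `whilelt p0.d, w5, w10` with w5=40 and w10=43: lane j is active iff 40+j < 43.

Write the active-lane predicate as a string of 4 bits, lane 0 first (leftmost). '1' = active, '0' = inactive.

lane count: 256 div 64 = 4
active while 40+j < 43, i.e. j ∈ [0,3) capped at 4 ⇒ 3
bits (lane 0 leftmost): 1110

predicate = 1110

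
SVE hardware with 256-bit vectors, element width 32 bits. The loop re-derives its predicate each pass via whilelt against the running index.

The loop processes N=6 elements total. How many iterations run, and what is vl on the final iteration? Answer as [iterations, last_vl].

[iterations, last_vl] = [1, 6]

256-bit reg / 32-bit elem → 8 lanes
N=6: ⌈6/8⌉ = 1 iters; last vl = 6 − 0×8 = 6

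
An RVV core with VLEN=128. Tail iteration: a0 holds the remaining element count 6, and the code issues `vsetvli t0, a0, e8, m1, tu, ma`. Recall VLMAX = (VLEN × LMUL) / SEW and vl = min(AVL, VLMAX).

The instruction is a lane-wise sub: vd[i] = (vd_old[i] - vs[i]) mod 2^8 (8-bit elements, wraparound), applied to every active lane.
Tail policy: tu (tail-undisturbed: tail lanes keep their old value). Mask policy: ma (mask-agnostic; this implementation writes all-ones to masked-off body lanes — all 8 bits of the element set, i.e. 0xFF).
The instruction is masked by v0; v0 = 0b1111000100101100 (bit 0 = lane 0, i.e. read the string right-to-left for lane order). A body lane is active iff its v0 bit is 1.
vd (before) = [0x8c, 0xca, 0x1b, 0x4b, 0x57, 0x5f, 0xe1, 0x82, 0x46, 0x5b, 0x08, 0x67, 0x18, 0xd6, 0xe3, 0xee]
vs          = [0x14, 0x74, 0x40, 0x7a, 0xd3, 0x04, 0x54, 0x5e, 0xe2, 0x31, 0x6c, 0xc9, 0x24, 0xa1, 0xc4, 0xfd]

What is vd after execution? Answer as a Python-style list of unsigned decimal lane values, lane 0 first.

VLMAX = (128 × 1) / 8 = 16 lanes
vl = min(AVL, VLMAX) = min(6, 16) = 6
  i=0: mask-off/ones → 255
  i=1: mask-off/ones → 255
  i=2: sub(0x1b,0x40) → 219
  i=3: sub(0x4b,0x7a) → 209
  i=4: mask-off/ones → 255
  i=5: sub(0x5f,0x04) → 91
  i=6: tail/keep → 225
  i=7: tail/keep → 130
  i=8: tail/keep → 70
  i=9: tail/keep → 91
  i=10: tail/keep → 8
  i=11: tail/keep → 103
  i=12: tail/keep → 24
  i=13: tail/keep → 214
  i=14: tail/keep → 227
  i=15: tail/keep → 238

vd = [255, 255, 219, 209, 255, 91, 225, 130, 70, 91, 8, 103, 24, 214, 227, 238]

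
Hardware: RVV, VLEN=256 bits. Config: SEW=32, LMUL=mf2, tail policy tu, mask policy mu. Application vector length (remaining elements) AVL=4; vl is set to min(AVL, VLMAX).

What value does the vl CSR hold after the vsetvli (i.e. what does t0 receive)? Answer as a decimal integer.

vl = 4

VLMAX = (256 × 1/2) / 32 = 4 lanes
vl = min(AVL, VLMAX) = min(4, 4) = 4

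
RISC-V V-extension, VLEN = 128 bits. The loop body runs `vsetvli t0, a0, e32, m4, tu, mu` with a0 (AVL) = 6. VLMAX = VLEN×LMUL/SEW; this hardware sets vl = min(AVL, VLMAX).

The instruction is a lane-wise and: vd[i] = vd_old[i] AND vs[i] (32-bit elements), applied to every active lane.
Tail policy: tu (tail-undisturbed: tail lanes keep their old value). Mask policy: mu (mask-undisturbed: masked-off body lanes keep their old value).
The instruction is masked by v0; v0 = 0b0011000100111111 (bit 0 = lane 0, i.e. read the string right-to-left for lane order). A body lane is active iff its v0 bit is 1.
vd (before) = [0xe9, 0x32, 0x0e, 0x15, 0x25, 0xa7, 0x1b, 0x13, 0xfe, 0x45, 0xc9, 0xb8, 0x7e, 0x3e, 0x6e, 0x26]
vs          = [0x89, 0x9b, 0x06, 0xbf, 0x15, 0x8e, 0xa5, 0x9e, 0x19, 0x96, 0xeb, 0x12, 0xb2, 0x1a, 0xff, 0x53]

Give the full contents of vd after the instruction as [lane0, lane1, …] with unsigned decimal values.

VLMAX = (128 × 4) / 32 = 16 lanes
vl = min(AVL, VLMAX) = min(6, 16) = 6
[0] and(0xe9,0x89) = 0x89
[1] and(0x32,0x9b) = 0x12
[2] and(0x0e,0x06) = 0x06
[3] and(0x15,0xbf) = 0x15
[4] and(0x25,0x15) = 0x05
[5] and(0xa7,0x8e) = 0x86
[6] tail/keep = 0x1b
[7] tail/keep = 0x13
[8] tail/keep = 0xfe
[9] tail/keep = 0x45
[10] tail/keep = 0xc9
[11] tail/keep = 0xb8
[12] tail/keep = 0x7e
[13] tail/keep = 0x3e
[14] tail/keep = 0x6e
[15] tail/keep = 0x26

vd = [137, 18, 6, 21, 5, 134, 27, 19, 254, 69, 201, 184, 126, 62, 110, 38]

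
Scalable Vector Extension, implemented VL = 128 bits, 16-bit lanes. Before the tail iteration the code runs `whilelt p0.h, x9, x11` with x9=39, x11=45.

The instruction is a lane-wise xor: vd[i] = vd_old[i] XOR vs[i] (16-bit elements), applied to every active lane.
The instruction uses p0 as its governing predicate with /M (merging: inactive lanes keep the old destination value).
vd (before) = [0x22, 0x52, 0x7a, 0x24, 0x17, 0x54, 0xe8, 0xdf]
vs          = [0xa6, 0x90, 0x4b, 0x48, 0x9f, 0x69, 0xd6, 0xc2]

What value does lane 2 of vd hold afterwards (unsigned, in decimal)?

lane count: 128 div 16 = 8
active while 39+j < 45, i.e. j ∈ [0,6) capped at 8 ⇒ 6
  i=0: xor(0x22,0xa6) → 132
  i=1: xor(0x52,0x90) → 194
  i=2: xor(0x7a,0x4b) → 49
  i=3: xor(0x24,0x48) → 108
  i=4: xor(0x17,0x9f) → 136
  i=5: xor(0x54,0x69) → 61
  i=6: tail/keep → 232
  i=7: tail/keep → 223

vd[2] = 49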